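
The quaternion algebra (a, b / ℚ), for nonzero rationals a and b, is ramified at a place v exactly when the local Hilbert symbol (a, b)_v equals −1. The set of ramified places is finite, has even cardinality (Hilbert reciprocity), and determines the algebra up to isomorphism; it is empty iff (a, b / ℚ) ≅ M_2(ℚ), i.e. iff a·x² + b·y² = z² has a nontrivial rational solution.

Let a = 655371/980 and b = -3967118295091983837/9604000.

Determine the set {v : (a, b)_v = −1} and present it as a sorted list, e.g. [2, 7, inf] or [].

[2, 41]

(a, b) ≡ (4495, -546530) mod (ℚ^×)²; places V = {2, 3, 5, 7, 13, 29, 31, 41, 43, ∞}.
(a,b)_∞: sgn(4495)=+, sgn(-546530)=−, so +1.
(a,b)_13: α=0, u≡3; β=2, v≡3 (mod 13); (3|13)=+1, (3|13)=+1; sign (−1)^0·+1^2·+1^0 = +1.
(a,b)_29: α=1, u≡18; β=2, v≡28 (mod 29); (18|29)=-1, (28|29)=+1; sign (−1)^0·-1^2·+1^1 = +1.
(a,b)_7: α=-2, u≡4; β=-4, v≡2 (mod 7); (4|7)=+1, (2|7)=+1; sign (−1)^0·+1^-4·+1^-2 = +1.
(a,b)_5: α=-1, u≡1; β=-3, v≡4 (mod 5); (1|5)=+1, (4|5)=+1; sign (−1)^0·+1^-3·+1^-1 = +1.
(a,b)_43: α=0, u≡23; β=1, v≡42 (mod 43); (23|43)=+1, (42|43)=-1; sign (−1)^0·+1^1·-1^0 = +1.
(a,b)_2: α=-2, β=-5; u≡7, v≡7 (mod 8); ε(u)ε(v)=1·1, αω(v)=-2·0, βω(u)=-5·0; sum ≡ 1  ⇒  -1.
(a,b)_3: α=6, u≡1; β=12, v≡1 (mod 3); (1|3)=+1, (1|3)=+1; sign (−1)^0·+1^12·+1^6 = +1.
(a,b)_31: α=1, u≡13; β=3, v≡4 (mod 31); (13|31)=-1, (4|31)=+1; sign (−1)^1·-1^3·+1^1 = +1.
(a,b)_41: α=0, u≡24; β=1, v≡20 (mod 41); (24|41)=-1, (20|41)=+1; sign (−1)^0·-1^1·+1^0 = -1.
|Ram(4495, -546530)| = 2, even; anisotropic at {2, 41}.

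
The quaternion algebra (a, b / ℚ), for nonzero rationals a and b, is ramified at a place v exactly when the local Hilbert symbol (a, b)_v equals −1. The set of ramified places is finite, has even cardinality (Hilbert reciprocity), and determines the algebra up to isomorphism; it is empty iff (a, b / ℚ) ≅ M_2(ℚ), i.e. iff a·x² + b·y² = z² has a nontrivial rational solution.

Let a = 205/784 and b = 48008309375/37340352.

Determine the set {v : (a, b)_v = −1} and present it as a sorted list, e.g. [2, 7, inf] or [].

(a, b) ≡ (205, 137085) mod (ℚ^×)²; places V = {2, 3, 5, 7, 13, 19, 37, 41, ∞}.
(a,b)_2: α=-4, β=-6; u≡5, v≡5 (mod 8); ε(u)ε(v)=0·0, αω(v)=-4·1, βω(u)=-6·1; sum ≡ 0  ⇒  +1.
(a,b)_41: α=1, u≡1; β=2, v≡38 (mod 41); (1|41)=+1, (38|41)=-1; sign (−1)^0·+1^2·-1^1 = -1.
(a,b)_3: α=0, u≡1; β=-5, v≡2 (mod 3); (1|3)=+1, (2|3)=-1; sign (−1)^0·+1^-5·-1^0 = +1.
(a,b)_13: α=0, u≡9; β=1, v≡2 (mod 13); (9|13)=+1, (2|13)=-1; sign (−1)^0·+1^1·-1^0 = +1.
(a,b)_∞: sgn(205)=+, sgn(137085)=+, so +1.
(a,b)_19: α=0, u≡3; β=1, v≡14 (mod 19); (3|19)=-1, (14|19)=-1; sign (−1)^0·-1^1·-1^0 = -1.
(a,b)_37: α=0, u≡24; β=1, v≡31 (mod 37); (24|37)=-1, (31|37)=-1; sign (−1)^0·-1^1·-1^0 = -1.
(a,b)_7: α=-2, u≡1; β=-4, v≡1 (mod 7); (1|7)=+1, (1|7)=+1; sign (−1)^0·+1^-4·+1^-2 = +1.
(a,b)_5: α=1, u≡4; β=5, v≡2 (mod 5); (4|5)=+1, (2|5)=-1; sign (−1)^0·+1^5·-1^1 = -1.
Ram(205, 137085) = {5, 19, 37, 41}; no ℚ_5-point on the conic.

[5, 19, 37, 41]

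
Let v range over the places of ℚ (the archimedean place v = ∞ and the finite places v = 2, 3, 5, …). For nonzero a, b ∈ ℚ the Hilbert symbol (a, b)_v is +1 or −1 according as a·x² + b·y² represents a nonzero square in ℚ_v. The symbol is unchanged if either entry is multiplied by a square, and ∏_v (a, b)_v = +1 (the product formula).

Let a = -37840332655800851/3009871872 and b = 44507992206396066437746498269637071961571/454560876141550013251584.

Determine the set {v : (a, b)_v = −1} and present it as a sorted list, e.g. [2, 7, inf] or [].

[2, 11]

(a, b) ≡ (-77, 11) mod (ℚ^×)²; places V = {2, 3, 7, 11, 23, 37, 41, ∞}.
(a,b)_∞: sgn(-77)=−, sgn(11)=+, so +1.
(a,b)_11: α=1, u≡1; β=3, v≡3 (mod 11); (1|11)=+1, (3|11)=+1; sign (−1)^1·+1^3·+1^1 = -1.
(a,b)_37: α=2, u≡30; β=4, v≡12 (mod 37); (30|37)=+1, (12|37)=+1; sign (−1)^0·+1^4·+1^2 = +1.
(a,b)_7: α=-1, u≡5; β=-4, v≡1 (mod 7); (5|7)=-1, (1|7)=+1; sign (−1)^0·-1^-4·+1^-1 = +1.
(a,b)_41: α=6, u≡16; β=16, v≡17 (mod 41); (16|41)=+1, (17|41)=-1; sign (−1)^0·+1^16·-1^6 = +1.
(a,b)_3: α=-8, u≡1; β=-16, v≡2 (mod 3); (1|3)=+1, (2|3)=-1; sign (−1)^0·+1^-16·-1^-8 = +1.
(a,b)_23: α=2, u≡14; β=4, v≡7 (mod 23); (14|23)=-1, (7|23)=-1; sign (−1)^0·-1^4·-1^2 = +1.
(a,b)_2: α=-16, β=-42; u≡3, v≡3 (mod 8); ε(u)ε(v)=1·1, αω(v)=-16·1, βω(u)=-42·1; sum ≡ 1  ⇒  -1.
Ram(-77, 11) = {2, 11}; no ℚ_2-point on the conic.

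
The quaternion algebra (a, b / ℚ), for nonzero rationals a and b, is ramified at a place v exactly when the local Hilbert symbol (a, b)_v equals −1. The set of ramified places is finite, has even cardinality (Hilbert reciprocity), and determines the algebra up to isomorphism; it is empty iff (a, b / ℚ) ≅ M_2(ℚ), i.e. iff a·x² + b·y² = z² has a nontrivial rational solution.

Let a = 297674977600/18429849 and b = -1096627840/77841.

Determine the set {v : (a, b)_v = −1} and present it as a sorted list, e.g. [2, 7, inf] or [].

(a, b) ≡ (1309, -10) mod (ℚ^×)²; places V = {2, 3, 5, 7, 11, 13, 17, 29, 31, 53, ∞}.
(a,b)_∞: sgn(1309)=+, sgn(-10)=−, so +1.
(a,b)_7: α=1, u≡5; β=2, v≡2 (mod 7); (5|7)=-1, (2|7)=+1; sign (−1)^0·-1^2·+1^1 = +1.
(a,b)_53: α=-2, u≡37; β=0, v≡11 (mod 53); (37|53)=+1, (11|53)=+1; sign (−1)^0·+1^0·+1^-2 = +1.
(a,b)_2: α=6, β=7; u≡5, v≡3 (mod 8); ε(u)ε(v)=0·1, αω(v)=6·1, βω(u)=7·1; sum ≡ 1  ⇒  -1.
(a,b)_29: α=2, u≡16; β=0, v≡11 (mod 29); (16|29)=+1, (11|29)=-1; sign (−1)^0·+1^0·-1^2 = +1.
(a,b)_5: α=2, u≡1; β=1, v≡2 (mod 5); (1|5)=+1, (2|5)=-1; sign (−1)^0·+1^1·-1^2 = +1.
(a,b)_13: α=2, u≡9; β=0, v≡3 (mod 13); (9|13)=+1, (3|13)=+1; sign (−1)^0·+1^0·+1^2 = +1.
(a,b)_11: α=1, u≡1; β=2, v≡5 (mod 11); (1|11)=+1, (5|11)=+1; sign (−1)^0·+1^2·+1^1 = +1.
(a,b)_17: α=1, u≡2; β=2, v≡12 (mod 17); (2|17)=+1, (12|17)=-1; sign (−1)^0·+1^2·-1^1 = -1.
(a,b)_31: α=0, u≡1; β=-2, v≡30 (mod 31); (1|31)=+1, (30|31)=-1; sign (−1)^0·+1^-2·-1^0 = +1.
(a,b)_3: α=-8, u≡1; β=-4, v≡2 (mod 3); (1|3)=+1, (2|3)=-1; sign (−1)^0·+1^-4·-1^-8 = +1.
|Ram(1309, -10)| = 2, even; anisotropic at {2, 17}.

[2, 17]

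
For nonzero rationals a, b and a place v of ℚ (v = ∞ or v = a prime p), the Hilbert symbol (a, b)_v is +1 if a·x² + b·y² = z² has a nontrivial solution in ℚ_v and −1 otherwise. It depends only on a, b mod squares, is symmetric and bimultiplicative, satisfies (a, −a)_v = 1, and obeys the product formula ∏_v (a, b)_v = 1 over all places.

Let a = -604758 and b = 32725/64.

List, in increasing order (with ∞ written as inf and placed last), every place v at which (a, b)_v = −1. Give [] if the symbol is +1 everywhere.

[2, 7, 11, 17]

Mod squares: a ≡ -102, b ≡ 1309. Check v ∈ {∞, 2, 3, 5, 7, 11, 17}.
v=5: a=5^0·(≡2), b=5^2·(≡1) mod 5; (2|5)=-1, (1|5)=+1; (−1)^{0·2·2}·(-1)^2·(+1)^0 = +1.
v=2: v_2(a)=1, v_2(b)=-6; units ≡ 5, 5 (mod 8); ε·ε+αω+βω = 0·0+1·1+-6·1 ≡ 1  ⇒  (a,b)_2 = -1.
v=17: a=17^1·(≡7), b=17^1·(≡16) mod 17; (7|17)=-1, (16|17)=+1; (−1)^{1·1·8}·(-1)^1·(+1)^1 = -1.
v=∞: -102 < 0 and 1309 > 0  ⇒  (a,b)_∞ = +1.
v=3: a=3^1·(≡2), b=3^0·(≡1) mod 3; (2|3)=-1, (1|3)=+1; (−1)^{1·0·1}·(-1)^0·(+1)^1 = +1.
v=7: a=7^2·(≡6), b=7^1·(≡6) mod 7; (6|7)=-1, (6|7)=-1; (−1)^{2·1·3}·(-1)^1·(-1)^2 = -1.
v=11: a=11^2·(≡7), b=11^1·(≡3) mod 11; (7|11)=-1, (3|11)=+1; (−1)^{2·1·5}·(-1)^1·(+1)^2 = -1.
|Ram(-102, 1309)| = 4, even; anisotropic at {2, 7, 11, 17}.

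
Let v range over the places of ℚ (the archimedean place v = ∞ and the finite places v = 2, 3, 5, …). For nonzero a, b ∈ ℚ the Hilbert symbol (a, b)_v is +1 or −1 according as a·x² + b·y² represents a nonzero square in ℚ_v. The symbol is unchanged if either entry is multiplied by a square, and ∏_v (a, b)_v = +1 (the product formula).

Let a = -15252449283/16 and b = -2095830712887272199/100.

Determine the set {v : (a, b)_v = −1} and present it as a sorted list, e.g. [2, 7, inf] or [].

[3, 31, 37, inf]

(a, b) ≡ (-15283, -111) mod (ℚ^×)²; places V = {2, 3, 5, 17, 29, 31, 37, ∞}.
(a,b)_3: α=6, u≡2; β=11, v≡2 (mod 3); (2|3)=-1, (2|3)=-1; sign (−1)^0·-1^11·-1^6 = -1.
(a,b)_29: α=1, u≡7; β=2, v≡23 (mod 29); (7|29)=+1, (23|29)=+1; sign (−1)^0·+1^2·+1^1 = +1.
(a,b)_17: α=1, u≡2; β=2, v≡4 (mod 17); (2|17)=+1, (4|17)=+1; sign (−1)^0·+1^2·+1^1 = +1.
(a,b)_37: α=2, u≡6; β=3, v≡27 (mod 37); (6|37)=-1, (27|37)=+1; sign (−1)^0·-1^3·+1^2 = -1.
(a,b)_31: α=1, u≡15; β=2, v≡30 (mod 31); (15|31)=-1, (30|31)=-1; sign (−1)^0·-1^2·-1^1 = -1.
(a,b)_5: α=0, u≡2; β=-2, v≡4 (mod 5); (2|5)=-1, (4|5)=+1; sign (−1)^0·-1^-2·+1^0 = +1.
(a,b)_2: α=-4, β=-2; u≡5, v≡1 (mod 8); ε(u)ε(v)=0·0, αω(v)=-4·0, βω(u)=-2·1; sum ≡ 0  ⇒  +1.
(a,b)_∞: sgn(-15283)=−, sgn(-111)=−, so -1.
(-15283, -111 / ℚ) ramifies at {3, 31, 37, ∞}: a division algebra.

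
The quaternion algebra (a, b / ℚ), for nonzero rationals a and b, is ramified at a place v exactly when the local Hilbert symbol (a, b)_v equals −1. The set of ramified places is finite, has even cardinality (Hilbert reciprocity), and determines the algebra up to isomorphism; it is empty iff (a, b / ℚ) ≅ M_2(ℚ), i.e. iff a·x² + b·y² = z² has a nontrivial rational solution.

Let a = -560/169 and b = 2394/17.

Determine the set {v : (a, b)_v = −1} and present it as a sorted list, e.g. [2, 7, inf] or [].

[2, 5, 7, 19]

(a, b) ≡ (-35, 4522) mod (ℚ^×)²; places V = {2, 3, 5, 7, 13, 17, 19, ∞}.
(a,b)_5: α=1, u≡2; β=0, v≡2 (mod 5); (2|5)=-1, (2|5)=-1; sign (−1)^0·-1^0·-1^1 = -1.
(a,b)_3: α=0, u≡1; β=2, v≡1 (mod 3); (1|3)=+1, (1|3)=+1; sign (−1)^0·+1^2·+1^0 = +1.
(a,b)_∞: sgn(-35)=−, sgn(4522)=+, so +1.
(a,b)_13: α=-2, u≡12; β=0, v≡7 (mod 13); (12|13)=+1, (7|13)=-1; sign (−1)^0·+1^0·-1^-2 = +1.
(a,b)_17: α=0, u≡16; β=-1, v≡14 (mod 17); (16|17)=+1, (14|17)=-1; sign (−1)^0·+1^-1·-1^0 = +1.
(a,b)_2: α=4, β=1; u≡5, v≡5 (mod 8); ε(u)ε(v)=0·0, αω(v)=4·1, βω(u)=1·1; sum ≡ 1  ⇒  -1.
(a,b)_7: α=1, u≡4; β=1, v≡2 (mod 7); (4|7)=+1, (2|7)=+1; sign (−1)^1·+1^1·+1^1 = -1.
(a,b)_19: α=0, u≡14; β=1, v≡13 (mod 19); (14|19)=-1, (13|19)=-1; sign (−1)^0·-1^1·-1^0 = -1.
(-35, 4522 / ℚ) ramifies at {2, 5, 7, 19}: a division algebra.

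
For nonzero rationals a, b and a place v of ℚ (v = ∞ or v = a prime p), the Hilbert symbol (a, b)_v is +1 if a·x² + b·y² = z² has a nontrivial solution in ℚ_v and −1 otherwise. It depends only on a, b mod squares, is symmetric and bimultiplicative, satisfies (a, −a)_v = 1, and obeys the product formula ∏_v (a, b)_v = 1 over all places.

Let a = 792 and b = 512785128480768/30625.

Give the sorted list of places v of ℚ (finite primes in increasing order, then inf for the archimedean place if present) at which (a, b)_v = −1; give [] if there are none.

(a, b) ≡ (22, 8398) mod (ℚ^×)²; places V = {2, 3, 5, 7, 11, 13, 17, 19, ∞}.
(a,b)_∞: sgn(22)=+, sgn(8398)=+, so +1.
(a,b)_17: α=0, u≡10; β=1, v≡8 (mod 17); (10|17)=-1, (8|17)=+1; sign (−1)^0·-1^1·+1^0 = -1.
(a,b)_2: α=3, β=13; u≡3, v≡7 (mod 8); ε(u)ε(v)=1·1, αω(v)=3·0, βω(u)=13·1; sum ≡ 0  ⇒  +1.
(a,b)_5: α=0, u≡2; β=-4, v≡2 (mod 5); (2|5)=-1, (2|5)=-1; sign (−1)^0·-1^-4·-1^0 = +1.
(a,b)_13: α=0, u≡12; β=3, v≡1 (mod 13); (12|13)=+1, (1|13)=+1; sign (−1)^0·+1^3·+1^0 = +1.
(a,b)_19: α=0, u≡13; β=1, v≡17 (mod 19); (13|19)=-1, (17|19)=+1; sign (−1)^0·-1^1·+1^0 = -1.
(a,b)_3: α=2, u≡1; β=6, v≡1 (mod 3); (1|3)=+1, (1|3)=+1; sign (−1)^0·+1^6·+1^2 = +1.
(a,b)_11: α=1, u≡6; β=2, v≡9 (mod 11); (6|11)=-1, (9|11)=+1; sign (−1)^0·-1^2·+1^1 = +1.
(a,b)_7: α=0, u≡1; β=-2, v≡5 (mod 7); (1|7)=+1, (5|7)=-1; sign (−1)^0·+1^-2·-1^0 = +1.
|Ram(22, 8398)| = 2, even; anisotropic at {17, 19}.

[17, 19]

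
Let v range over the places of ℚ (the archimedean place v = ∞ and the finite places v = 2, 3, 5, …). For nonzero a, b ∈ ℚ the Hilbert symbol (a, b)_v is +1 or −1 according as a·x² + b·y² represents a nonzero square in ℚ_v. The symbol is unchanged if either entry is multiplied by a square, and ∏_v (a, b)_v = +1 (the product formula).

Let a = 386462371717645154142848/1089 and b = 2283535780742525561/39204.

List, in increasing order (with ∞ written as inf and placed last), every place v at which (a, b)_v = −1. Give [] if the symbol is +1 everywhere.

Mod squares: a ≡ 14858, b ≡ 161. Check v ∈ {∞, 2, 3, 7, 11, 13, 17, 19, 23, 41}.
v=23: a=23^5·(≡9), b=23^5·(≡19) mod 23; (9|23)=+1, (19|23)=-1; (−1)^{5·5·11}·(+1)^5·(-1)^5 = +1.
v=∞: 14858 > 0 and 161 > 0  ⇒  (a,b)_∞ = +1.
v=17: a=17^3·(≡7), b=17^4·(≡8) mod 17; (7|17)=-1, (8|17)=+1; (−1)^{3·4·8}·(-1)^4·(+1)^3 = +1.
v=41: a=41^2·(≡37), b=41^2·(≡28) mod 41; (37|41)=+1, (28|41)=-1; (−1)^{2·2·20}·(+1)^2·(-1)^2 = +1.
v=13: a=13^2·(≡9), b=13^0·(≡2) mod 13; (9|13)=+1, (2|13)=-1; (−1)^{2·0·6}·(+1)^0·(-1)^2 = +1.
v=19: a=19^3·(≡18), b=19^2·(≡16) mod 19; (18|19)=-1, (16|19)=+1; (−1)^{3·2·9}·(-1)^2·(+1)^3 = +1.
v=3: a=3^-2·(≡2), b=3^-4·(≡2) mod 3; (2|3)=-1, (2|3)=-1; (−1)^{-2·-4·1}·(-1)^-4·(-1)^-2 = +1.
v=7: a=7^2·(≡2), b=7^1·(≡2) mod 7; (2|7)=+1, (2|7)=+1; (−1)^{2·1·3}·(+1)^1·(+1)^2 = +1.
v=2: v_2(a)=7, v_2(b)=-2; units ≡ 5, 1 (mod 8); ε·ε+αω+βω = 0·0+7·0+-2·1 ≡ 0  ⇒  (a,b)_2 = +1.
v=11: a=11^-2·(≡6), b=11^-2·(≡2) mod 11; (6|11)=-1, (2|11)=-1; (−1)^{-2·-2·5}·(-1)^-2·(-1)^-2 = +1.
Every local symbol is +1, so the conic 14858·x² + 161·y² = z² has ℚ_v-points for all v and hence a ℚ-point; (a, b / ℚ) ≅ M_2(ℚ).

[]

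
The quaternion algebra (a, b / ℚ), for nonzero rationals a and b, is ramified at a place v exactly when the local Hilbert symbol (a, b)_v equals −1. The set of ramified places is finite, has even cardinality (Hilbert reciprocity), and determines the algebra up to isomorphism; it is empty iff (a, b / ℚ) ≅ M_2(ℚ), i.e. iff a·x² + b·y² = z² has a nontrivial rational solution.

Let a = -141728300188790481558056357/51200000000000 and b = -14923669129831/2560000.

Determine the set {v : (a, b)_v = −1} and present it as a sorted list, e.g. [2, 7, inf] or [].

(a, b) ≡ (-385, -319) mod (ℚ^×)²; places V = {2, 5, 7, 11, 29, 53, ∞}.
(a,b)_∞: sgn(-385)=−, sgn(-319)=−, so -1.
(a,b)_29: α=2, u≡2; β=1, v≡21 (mod 29); (2|29)=-1, (21|29)=-1; sign (−1)^0·-1^1·-1^2 = -1.
(a,b)_11: α=5, u≡3; β=3, v≡4 (mod 11); (3|11)=+1, (4|11)=+1; sign (−1)^1·+1^3·+1^5 = -1.
(a,b)_5: α=-11, u≡3; β=-4, v≡4 (mod 5); (3|5)=-1, (4|5)=+1; sign (−1)^0·-1^-4·+1^-11 = +1.
(a,b)_53: α=8, u≡41; β=4, v≡43 (mod 53); (41|53)=-1, (43|53)=+1; sign (−1)^0·-1^4·+1^8 = +1.
(a,b)_7: α=5, u≡2; β=2, v≡5 (mod 7); (2|7)=+1, (5|7)=-1; sign (−1)^0·+1^2·-1^5 = -1.
(a,b)_2: α=-20, β=-12; u≡7, v≡1 (mod 8); ε(u)ε(v)=1·0, αω(v)=-20·0, βω(u)=-12·0; sum ≡ 0  ⇒  +1.
Ram(-385, -319) = {7, 11, 29, ∞}; no ℚ_7-point on the conic.

[7, 11, 29, inf]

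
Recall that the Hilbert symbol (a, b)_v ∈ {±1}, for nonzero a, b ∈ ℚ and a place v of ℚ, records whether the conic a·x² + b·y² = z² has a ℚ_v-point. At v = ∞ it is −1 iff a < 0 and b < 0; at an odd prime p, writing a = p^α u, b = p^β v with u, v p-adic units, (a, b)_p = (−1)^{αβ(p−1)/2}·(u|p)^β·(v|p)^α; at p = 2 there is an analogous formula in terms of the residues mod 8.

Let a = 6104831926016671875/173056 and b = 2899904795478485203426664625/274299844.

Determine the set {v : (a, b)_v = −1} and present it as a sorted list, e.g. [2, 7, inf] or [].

Mod squares: a ≡ 3, b ≡ 171785. Check v ∈ {∞, 2, 3, 5, 7, 11, 13, 17, 23, 43, 47}.
v=43: a=43^0·(≡18), b=43^1·(≡2) mod 43; (18|43)=-1, (2|43)=-1; (−1)^{0·1·21}·(-1)^1·(-1)^0 = -1.
v=5: a=5^6·(≡2), b=5^3·(≡3) mod 5; (2|5)=-1, (3|5)=-1; (−1)^{6·3·2}·(-1)^3·(-1)^6 = -1.
v=13: a=13^-2·(≡4), b=13^-4·(≡3) mod 13; (4|13)=+1, (3|13)=+1; (−1)^{-2·-4·6}·(+1)^-4·(+1)^-2 = +1.
v=11: a=11^0·(≡4), b=11^2·(≡5) mod 11; (4|11)=+1, (5|11)=+1; (−1)^{0·2·5}·(+1)^2·(+1)^0 = +1.
v=47: a=47^2·(≡37), b=47^3·(≡8) mod 47; (37|47)=+1, (8|47)=+1; (−1)^{2·3·23}·(+1)^3·(+1)^2 = +1.
v=17: a=17^2·(≡5), b=17^3·(≡11) mod 17; (5|17)=-1, (11|17)=-1; (−1)^{2·3·8}·(-1)^3·(-1)^2 = -1.
v=7: a=7^0·(≡3), b=7^-4·(≡5) mod 7; (3|7)=-1, (5|7)=-1; (−1)^{0·-4·3}·(-1)^-4·(-1)^0 = +1.
v=2: v_2(a)=-10, v_2(b)=-2; units ≡ 3, 1 (mod 8); ε·ε+αω+βω = 1·0+-10·0+-2·1 ≡ 0  ⇒  (a,b)_2 = +1.
v=23: a=23^4·(≡6), b=23^6·(≡20) mod 23; (6|23)=+1, (20|23)=-1; (−1)^{4·6·11}·(+1)^6·(-1)^4 = +1.
v=∞: 3 > 0 and 171785 > 0  ⇒  (a,b)_∞ = +1.
v=3: a=3^7·(≡1), b=3^10·(≡2) mod 3; (1|3)=+1, (2|3)=-1; (−1)^{7·10·1}·(+1)^10·(-1)^7 = -1.
|Ram(3, 171785)| = 4, even; anisotropic at {3, 5, 17, 43}.

[3, 5, 17, 43]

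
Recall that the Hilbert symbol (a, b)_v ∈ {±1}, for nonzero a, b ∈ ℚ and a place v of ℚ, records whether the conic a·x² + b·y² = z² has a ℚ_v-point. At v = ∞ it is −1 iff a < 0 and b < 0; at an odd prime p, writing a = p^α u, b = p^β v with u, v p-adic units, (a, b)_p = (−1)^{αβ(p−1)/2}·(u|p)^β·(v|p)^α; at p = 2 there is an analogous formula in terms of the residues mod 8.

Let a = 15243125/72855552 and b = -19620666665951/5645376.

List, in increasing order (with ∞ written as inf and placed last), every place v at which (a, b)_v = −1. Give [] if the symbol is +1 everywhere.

[]

Mod squares: a ≡ 87, b ≡ -355511. Check v ∈ {∞, 2, 3, 5, 7, 11, 13, 17, 19, 23, 29, 41}.
v=11: a=11^-2·(≡8), b=11^-2·(≡9) mod 11; (8|11)=-1, (9|11)=+1; (−1)^{-2·-2·5}·(-1)^-2·(+1)^-2 = +1.
v=13: a=13^0·(≡9), b=13^1·(≡7) mod 13; (9|13)=+1, (7|13)=-1; (−1)^{0·1·6}·(+1)^1·(-1)^0 = +1.
v=∞: 87 > 0 and -355511 < 0  ⇒  (a,b)_∞ = +1.
v=19: a=19^0·(≡1), b=19^2·(≡5) mod 19; (1|19)=+1, (5|19)=+1; (−1)^{0·2·9}·(+1)^2·(+1)^0 = +1.
v=23: a=23^0·(≡8), b=23^3·(≡15) mod 23; (8|23)=+1, (15|23)=-1; (−1)^{0·3·11}·(+1)^3·(-1)^0 = +1.
v=41: a=41^0·(≡33), b=41^1·(≡8) mod 41; (33|41)=+1, (8|41)=+1; (−1)^{0·1·20}·(+1)^1·(+1)^0 = +1.
v=7: a=7^-2·(≡5), b=7^0·(≡3) mod 7; (5|7)=-1, (3|7)=-1; (−1)^{-2·0·3}·(-1)^0·(-1)^-2 = +1.
v=3: a=3^-1·(≡2), b=3^-6·(≡1) mod 3; (2|3)=-1, (1|3)=+1; (−1)^{-1·-6·1}·(-1)^-6·(+1)^-1 = +1.
v=2: v_2(a)=-12, v_2(b)=-6; units ≡ 7, 1 (mod 8); ε·ε+αω+βω = 1·0+-12·0+-6·0 ≡ 0  ⇒  (a,b)_2 = +1.
v=5: a=5^4·(≡2), b=5^0·(≡4) mod 5; (2|5)=-1, (4|5)=+1; (−1)^{4·0·2}·(-1)^0·(+1)^4 = +1.
v=17: a=17^0·(≡2), b=17^2·(≡5) mod 17; (2|17)=+1, (5|17)=-1; (−1)^{0·2·8}·(+1)^2·(-1)^0 = +1.
v=29: a=29^3·(≡11), b=29^1·(≡21) mod 29; (11|29)=-1, (21|29)=-1; (−1)^{3·1·14}·(-1)^1·(-1)^3 = +1.
Every local symbol is +1, so the conic 87·x² + -355511·y² = z² has ℚ_v-points for all v and hence a ℚ-point; (a, b / ℚ) ≅ M_2(ℚ).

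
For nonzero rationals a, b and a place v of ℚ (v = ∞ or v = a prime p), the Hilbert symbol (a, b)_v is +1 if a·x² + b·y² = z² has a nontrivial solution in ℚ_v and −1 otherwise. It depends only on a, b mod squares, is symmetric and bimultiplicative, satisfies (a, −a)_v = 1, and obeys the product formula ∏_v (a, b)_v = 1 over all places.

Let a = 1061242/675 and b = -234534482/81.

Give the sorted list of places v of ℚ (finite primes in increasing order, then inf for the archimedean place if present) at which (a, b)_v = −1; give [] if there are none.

[2, 13]

(a, b) ≡ (1326, -2) mod (ℚ^×)²; places V = {2, 3, 5, 7, 13, 17, ∞}.
(a,b)_13: α=1, u≡6; β=2, v≡8 (mod 13); (6|13)=-1, (8|13)=-1; sign (−1)^0·-1^2·-1^1 = -1.
(a,b)_2: α=1, β=1; u≡7, v≡7 (mod 8); ε(u)ε(v)=1·1, αω(v)=1·0, βω(u)=1·0; sum ≡ 1  ⇒  -1.
(a,b)_17: α=1, u≡3; β=2, v≡15 (mod 17); (3|17)=-1, (15|17)=+1; sign (−1)^0·-1^2·+1^1 = +1.
(a,b)_∞: sgn(1326)=+, sgn(-2)=−, so +1.
(a,b)_3: α=-3, u≡1; β=-4, v≡1 (mod 3); (1|3)=+1, (1|3)=+1; sign (−1)^0·+1^-4·+1^-3 = +1.
(a,b)_5: α=-2, u≡1; β=0, v≡3 (mod 5); (1|5)=+1, (3|5)=-1; sign (−1)^0·+1^0·-1^-2 = +1.
(a,b)_7: α=4, u≡5; β=4, v≡6 (mod 7); (5|7)=-1, (6|7)=-1; sign (−1)^0·-1^4·-1^4 = +1.
|Ram(1326, -2)| = 2, even; anisotropic at {2, 13}.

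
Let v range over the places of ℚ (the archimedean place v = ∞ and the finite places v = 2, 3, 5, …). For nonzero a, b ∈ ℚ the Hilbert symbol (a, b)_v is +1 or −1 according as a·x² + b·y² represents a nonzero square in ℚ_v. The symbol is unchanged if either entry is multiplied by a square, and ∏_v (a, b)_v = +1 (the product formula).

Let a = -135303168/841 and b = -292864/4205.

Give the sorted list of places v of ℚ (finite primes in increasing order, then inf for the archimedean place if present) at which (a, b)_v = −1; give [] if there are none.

(a, b) ≡ (-273, -1430) mod (ℚ^×)²; places V = {2, 3, 5, 7, 11, 13, 29, ∞}.
(a,b)_3: α=1, u≡2; β=0, v≡1 (mod 3); (2|3)=-1, (1|3)=+1; sign (−1)^0·-1^0·+1^1 = +1.
(a,b)_7: α=1, u≡6; β=0, v≡6 (mod 7); (6|7)=-1, (6|7)=-1; sign (−1)^0·-1^0·-1^1 = -1.
(a,b)_2: α=12, β=11; u≡7, v≡5 (mod 8); ε(u)ε(v)=1·0, αω(v)=12·1, βω(u)=11·0; sum ≡ 0  ⇒  +1.
(a,b)_29: α=-2, u≡15; β=-2, v≡13 (mod 29); (15|29)=-1, (13|29)=+1; sign (−1)^0·-1^-2·+1^-2 = +1.
(a,b)_11: α=2, u≡6; β=1, v≡6 (mod 11); (6|11)=-1, (6|11)=-1; sign (−1)^0·-1^1·-1^2 = -1.
(a,b)_∞: sgn(-273)=−, sgn(-1430)=−, so -1.
(a,b)_5: α=0, u≡2; β=-1, v≡1 (mod 5); (2|5)=-1, (1|5)=+1; sign (−1)^0·-1^-1·+1^0 = -1.
(a,b)_13: α=1, u≡8; β=1, v≡11 (mod 13); (8|13)=-1, (11|13)=-1; sign (−1)^0·-1^1·-1^1 = +1.
(-273, -1430 / ℚ) ramifies at {5, 7, 11, ∞}: a division algebra.

[5, 7, 11, inf]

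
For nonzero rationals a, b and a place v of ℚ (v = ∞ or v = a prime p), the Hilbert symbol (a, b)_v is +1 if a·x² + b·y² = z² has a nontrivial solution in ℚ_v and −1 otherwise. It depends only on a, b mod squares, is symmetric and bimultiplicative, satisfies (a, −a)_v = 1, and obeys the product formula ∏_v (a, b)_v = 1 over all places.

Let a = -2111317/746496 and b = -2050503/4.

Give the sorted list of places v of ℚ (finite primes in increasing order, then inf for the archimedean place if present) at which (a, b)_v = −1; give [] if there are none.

Mod squares: a ≡ -13, b ≡ -41847. Check v ∈ {∞, 2, 3, 7, 13, 29, 31, 37}.
v=13: a=13^3·(≡4), b=13^1·(≡6) mod 13; (4|13)=+1, (6|13)=-1; (−1)^{3·1·6}·(+1)^1·(-1)^3 = -1.
v=3: a=3^-6·(≡2), b=3^1·(≡1) mod 3; (2|3)=-1, (1|3)=+1; (−1)^{-6·1·1}·(-1)^1·(+1)^-6 = -1.
v=7: a=7^0·(≡1), b=7^2·(≡5) mod 7; (1|7)=+1, (5|7)=-1; (−1)^{0·2·3}·(+1)^2·(-1)^0 = +1.
v=∞: -13 < 0 and -41847 < 0  ⇒  (a,b)_∞ = -1.
v=37: a=37^0·(≡13), b=37^1·(≡11) mod 37; (13|37)=-1, (11|37)=+1; (−1)^{0·1·18}·(-1)^1·(+1)^0 = -1.
v=31: a=31^2·(≡8), b=31^0·(≡29) mod 31; (8|31)=+1, (29|31)=-1; (−1)^{2·0·15}·(+1)^0·(-1)^2 = +1.
v=2: v_2(a)=-10, v_2(b)=-2; units ≡ 3, 1 (mod 8); ε·ε+αω+βω = 1·0+-10·0+-2·1 ≡ 0  ⇒  (a,b)_2 = +1.
v=29: a=29^0·(≡4), b=29^1·(≡6) mod 29; (4|29)=+1, (6|29)=+1; (−1)^{0·1·14}·(+1)^1·(+1)^0 = +1.
(-13, -41847 / ℚ) ramifies at {3, 13, 37, ∞}: a division algebra.

[3, 13, 37, inf]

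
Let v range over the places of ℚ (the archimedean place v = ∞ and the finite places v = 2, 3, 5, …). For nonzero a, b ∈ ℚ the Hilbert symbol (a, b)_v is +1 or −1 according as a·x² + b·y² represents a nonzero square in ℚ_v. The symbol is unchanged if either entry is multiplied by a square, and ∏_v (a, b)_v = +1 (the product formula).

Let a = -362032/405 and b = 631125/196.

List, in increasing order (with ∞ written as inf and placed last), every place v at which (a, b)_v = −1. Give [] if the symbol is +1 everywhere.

[5, 17]

Mod squares: a ≡ -935, b ≡ 2805. Check v ∈ {∞, 2, 3, 5, 7, 11, 17}.
v=3: a=3^-4·(≡1), b=3^3·(≡2) mod 3; (1|3)=+1, (2|3)=-1; (−1)^{-4·3·1}·(+1)^3·(-1)^-4 = +1.
v=7: a=7^0·(≡6), b=7^-2·(≡3) mod 7; (6|7)=-1, (3|7)=-1; (−1)^{0·-2·3}·(-1)^-2·(-1)^0 = +1.
v=2: v_2(a)=4, v_2(b)=-2; units ≡ 1, 5 (mod 8); ε·ε+αω+βω = 0·0+4·1+-2·0 ≡ 0  ⇒  (a,b)_2 = +1.
v=∞: -935 < 0 and 2805 > 0  ⇒  (a,b)_∞ = +1.
v=11: a=11^3·(≡4), b=11^1·(≡6) mod 11; (4|11)=+1, (6|11)=-1; (−1)^{3·1·5}·(+1)^1·(-1)^3 = +1.
v=5: a=5^-1·(≡3), b=5^3·(≡4) mod 5; (3|5)=-1, (4|5)=+1; (−1)^{-1·3·2}·(-1)^3·(+1)^-1 = -1.
v=17: a=17^1·(≡4), b=17^1·(≡11) mod 17; (4|17)=+1, (11|17)=-1; (−1)^{1·1·8}·(+1)^1·(-1)^1 = -1.
(-935, 2805 / ℚ) ramifies at {5, 17}: a division algebra.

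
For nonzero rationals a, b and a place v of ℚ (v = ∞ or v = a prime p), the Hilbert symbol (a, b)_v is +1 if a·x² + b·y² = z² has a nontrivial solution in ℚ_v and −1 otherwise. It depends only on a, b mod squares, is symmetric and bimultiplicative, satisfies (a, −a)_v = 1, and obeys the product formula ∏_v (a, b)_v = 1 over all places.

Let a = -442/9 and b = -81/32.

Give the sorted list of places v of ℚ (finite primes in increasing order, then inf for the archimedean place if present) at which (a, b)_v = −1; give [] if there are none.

(a, b) ≡ (-442, -2) mod (ℚ^×)²; places V = {2, 3, 13, 17, ∞}.
(a,b)_3: α=-2, u≡2; β=4, v≡1 (mod 3); (2|3)=-1, (1|3)=+1; sign (−1)^0·-1^4·+1^-2 = +1.
(a,b)_13: α=1, u≡2; β=0, v≡6 (mod 13); (2|13)=-1, (6|13)=-1; sign (−1)^0·-1^0·-1^1 = -1.
(a,b)_∞: sgn(-442)=−, sgn(-2)=−, so -1.
(a,b)_17: α=1, u≡16; β=0, v≡15 (mod 17); (16|17)=+1, (15|17)=+1; sign (−1)^0·+1^0·+1^1 = +1.
(a,b)_2: α=1, β=-5; u≡3, v≡7 (mod 8); ε(u)ε(v)=1·1, αω(v)=1·0, βω(u)=-5·1; sum ≡ 0  ⇒  +1.
(-442, -2 / ℚ) ramifies at {13, ∞}: a division algebra.

[13, inf]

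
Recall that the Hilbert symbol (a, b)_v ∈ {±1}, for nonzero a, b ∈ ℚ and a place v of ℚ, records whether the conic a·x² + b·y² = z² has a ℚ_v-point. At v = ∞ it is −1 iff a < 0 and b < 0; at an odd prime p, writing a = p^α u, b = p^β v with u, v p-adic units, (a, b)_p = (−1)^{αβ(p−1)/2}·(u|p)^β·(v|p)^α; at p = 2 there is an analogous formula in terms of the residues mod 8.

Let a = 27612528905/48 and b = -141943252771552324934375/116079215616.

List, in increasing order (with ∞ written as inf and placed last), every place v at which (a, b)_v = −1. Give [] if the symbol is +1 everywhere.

[5, 23, 43, 47]

(a, b) ≡ (490163235, -95) mod (ℚ^×)²; places V = {2, 3, 5, 7, 13, 19, 23, 29, 31, 37, 43, 47, ∞}.
(a,b)_31: α=0, u≡18; β=2, v≡17 (mod 31); (18|31)=+1, (17|31)=-1; sign (−1)^0·+1^2·-1^0 = +1.
(a,b)_7: α=0, u≡4; β=-2, v≡5 (mod 7); (4|7)=+1, (5|7)=-1; sign (−1)^0·+1^-2·-1^0 = +1.
(a,b)_43: α=1, u≡31; β=2, v≡8 (mod 43); (31|43)=+1, (8|43)=-1; sign (−1)^0·+1^2·-1^1 = -1.
(a,b)_29: α=0, u≡17; β=2, v≡26 (mod 29); (17|29)=-1, (26|29)=-1; sign (−1)^0·-1^2·-1^0 = +1.
(a,b)_2: α=-4, β=-10; u≡3, v≡1 (mod 8); ε(u)ε(v)=1·0, αω(v)=-4·0, βω(u)=-10·1; sum ≡ 0  ⇒  +1.
(a,b)_3: α=-1, u≡2; β=-4, v≡1 (mod 3); (2|3)=-1, (1|3)=+1; sign (−1)^0·-1^-4·+1^-1 = +1.
(a,b)_47: α=1, u≡4; β=2, v≡30 (mod 47); (4|47)=+1, (30|47)=-1; sign (−1)^0·+1^2·-1^1 = -1.
(a,b)_5: α=1, u≡2; β=5, v≡1 (mod 5); (2|5)=-1, (1|5)=+1; sign (−1)^0·-1^5·+1^1 = -1.
(a,b)_13: α=2, u≡3; β=-4, v≡12 (mod 13); (3|13)=+1, (12|13)=+1; sign (−1)^0·+1^-4·+1^2 = +1.
(a,b)_∞: sgn(490163235)=+, sgn(-95)=−, so +1.
(a,b)_19: α=1, u≡9; β=1, v≡8 (mod 19); (9|19)=+1, (8|19)=-1; sign (−1)^1·+1^1·-1^1 = +1.
(a,b)_37: α=1, u≡34; β=2, v≡11 (mod 37); (34|37)=+1, (11|37)=+1; sign (−1)^0·+1^2·+1^1 = +1.
(a,b)_23: α=1, u≡2; β=2, v≡7 (mod 23); (2|23)=+1, (7|23)=-1; sign (−1)^0·+1^2·-1^1 = -1.
Ram(490163235, -95) = {5, 23, 43, 47}; no ℚ_5-point on the conic.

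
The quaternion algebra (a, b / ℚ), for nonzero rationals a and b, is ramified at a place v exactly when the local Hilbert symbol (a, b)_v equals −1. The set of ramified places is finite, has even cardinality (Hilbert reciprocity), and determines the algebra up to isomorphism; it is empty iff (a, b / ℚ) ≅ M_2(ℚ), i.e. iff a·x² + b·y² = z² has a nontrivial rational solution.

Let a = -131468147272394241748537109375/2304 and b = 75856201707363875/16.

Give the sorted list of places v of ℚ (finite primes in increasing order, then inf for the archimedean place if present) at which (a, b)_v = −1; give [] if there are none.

(a, b) ≡ (-608855, 1955) mod (ℚ^×)²; places V = {2, 3, 5, 7, 13, 17, 19, 23, 29, ∞}.
(a,b)_∞: sgn(-608855)=−, sgn(1955)=+, so +1.
(a,b)_7: α=2, u≡6; β=2, v≡2 (mod 7); (6|7)=-1, (2|7)=+1; sign (−1)^0·-1^2·+1^2 = +1.
(a,b)_29: α=5, u≡25; β=2, v≡19 (mod 29); (25|29)=+1, (19|29)=-1; sign (−1)^0·+1^2·-1^5 = -1.
(a,b)_17: α=5, u≡15; β=3, v≡2 (mod 17); (15|17)=+1, (2|17)=+1; sign (−1)^0·+1^3·+1^5 = +1.
(a,b)_19: α=3, u≡13; β=4, v≡6 (mod 19); (13|19)=-1, (6|19)=+1; sign (−1)^0·-1^4·+1^3 = +1.
(a,b)_5: α=9, u≡1; β=3, v≡1 (mod 5); (1|5)=+1, (1|5)=+1; sign (−1)^0·+1^3·+1^9 = +1.
(a,b)_23: α=2, u≡6; β=1, v≡6 (mod 23); (6|23)=+1, (6|23)=+1; sign (−1)^0·+1^1·+1^2 = +1.
(a,b)_13: α=1, u≡4; β=0, v≡6 (mod 13); (4|13)=+1, (6|13)=-1; sign (−1)^0·+1^0·-1^1 = -1.
(a,b)_3: α=-2, u≡1; β=0, v≡2 (mod 3); (1|3)=+1, (2|3)=-1; sign (−1)^0·+1^0·-1^-2 = +1.
(a,b)_2: α=-8, β=-4; u≡1, v≡3 (mod 8); ε(u)ε(v)=0·1, αω(v)=-8·1, βω(u)=-4·0; sum ≡ 0  ⇒  +1.
(-608855, 1955 / ℚ) ramifies at {13, 29}: a division algebra.

[13, 29]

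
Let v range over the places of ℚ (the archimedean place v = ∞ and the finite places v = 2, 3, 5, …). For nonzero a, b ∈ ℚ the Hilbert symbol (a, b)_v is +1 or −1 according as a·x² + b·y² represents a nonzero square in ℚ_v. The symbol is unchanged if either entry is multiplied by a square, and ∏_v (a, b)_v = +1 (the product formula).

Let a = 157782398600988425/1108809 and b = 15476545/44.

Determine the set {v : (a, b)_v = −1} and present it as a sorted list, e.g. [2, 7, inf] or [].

[5, 7, 11, 17]

(a, b) ≡ (17, 124355) mod (ℚ^×)²; places V = {2, 3, 5, 7, 11, 13, 17, 19, 29, 37, ∞}.
(a,b)_3: α=-8, u≡2; β=0, v≡2 (mod 3); (2|3)=-1, (2|3)=-1; sign (−1)^0·-1^0·-1^-8 = +1.
(a,b)_∞: sgn(17)=+, sgn(124355)=+, so +1.
(a,b)_5: α=2, u≡3; β=1, v≡1 (mod 5); (3|5)=-1, (1|5)=+1; sign (−1)^0·-1^1·+1^2 = -1.
(a,b)_17: α=5, u≡4; β=1, v≡12 (mod 17); (4|17)=+1, (12|17)=-1; sign (−1)^0·+1^1·-1^5 = -1.
(a,b)_29: α=2, u≡10; β=0, v≡27 (mod 29); (10|29)=-1, (27|29)=-1; sign (−1)^0·-1^0·-1^2 = +1.
(a,b)_2: α=0, β=-2; u≡1, v≡3 (mod 8); ε(u)ε(v)=0·1, αω(v)=0·1, βω(u)=-2·0; sum ≡ 0  ⇒  +1.
(a,b)_11: α=4, u≡7; β=-1, v≡10 (mod 11); (7|11)=-1, (10|11)=-1; sign (−1)^0·-1^-1·-1^4 = -1.
(a,b)_7: α=0, u≡6; β=1, v≡3 (mod 7); (6|7)=-1, (3|7)=-1; sign (−1)^0·-1^1·-1^0 = -1.
(a,b)_13: α=-2, u≡12; β=0, v≡9 (mod 13); (12|13)=+1, (9|13)=+1; sign (−1)^0·+1^0·+1^-2 = +1.
(a,b)_19: α=2, u≡6; β=1, v≡1 (mod 19); (6|19)=+1, (1|19)=+1; sign (−1)^0·+1^1·+1^2 = +1.
(a,b)_37: α=0, u≡13; β=2, v≡24 (mod 37); (13|37)=-1, (24|37)=-1; sign (−1)^0·-1^2·-1^0 = +1.
Ram(17, 124355) = {5, 7, 11, 17}; no ℚ_5-point on the conic.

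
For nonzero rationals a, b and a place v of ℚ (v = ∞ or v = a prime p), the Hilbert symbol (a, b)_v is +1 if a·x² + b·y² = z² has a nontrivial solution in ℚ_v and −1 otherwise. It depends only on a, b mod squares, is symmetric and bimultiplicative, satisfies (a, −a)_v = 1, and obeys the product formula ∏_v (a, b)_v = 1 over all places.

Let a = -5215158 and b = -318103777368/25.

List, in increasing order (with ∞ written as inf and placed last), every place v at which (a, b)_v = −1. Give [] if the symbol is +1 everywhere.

Mod squares: a ≡ -579462, b ≡ -38. Check v ∈ {∞, 2, 3, 5, 13, 17, 19, 23}.
v=23: a=23^1·(≡11), b=23^2·(≡4) mod 23; (11|23)=-1, (4|23)=+1; (−1)^{1·2·11}·(-1)^2·(+1)^1 = +1.
v=3: a=3^3·(≡1), b=3^4·(≡1) mod 3; (1|3)=+1, (1|3)=+1; (−1)^{3·4·1}·(+1)^4·(+1)^3 = +1.
v=2: v_2(a)=1, v_2(b)=3; units ≡ 5, 5 (mod 8); ε·ε+αω+βω = 0·0+1·1+3·1 ≡ 0  ⇒  (a,b)_2 = +1.
v=13: a=13^1·(≡1), b=13^2·(≡1) mod 13; (1|13)=+1, (1|13)=+1; (−1)^{1·2·6}·(+1)^2·(+1)^1 = +1.
v=17: a=17^1·(≡8), b=17^2·(≡1) mod 17; (8|17)=+1, (1|17)=+1; (−1)^{1·2·8}·(+1)^2·(+1)^1 = +1.
v=∞: -579462 < 0 and -38 < 0  ⇒  (a,b)_∞ = -1.
v=19: a=19^1·(≡11), b=19^1·(≡11) mod 19; (11|19)=+1, (11|19)=+1; (−1)^{1·1·9}·(+1)^1·(+1)^1 = -1.
v=5: a=5^0·(≡2), b=5^-2·(≡2) mod 5; (2|5)=-1, (2|5)=-1; (−1)^{0·-2·2}·(-1)^-2·(-1)^0 = +1.
Ram(-579462, -38) = {19, ∞}; no ℚ_19-point on the conic.

[19, inf]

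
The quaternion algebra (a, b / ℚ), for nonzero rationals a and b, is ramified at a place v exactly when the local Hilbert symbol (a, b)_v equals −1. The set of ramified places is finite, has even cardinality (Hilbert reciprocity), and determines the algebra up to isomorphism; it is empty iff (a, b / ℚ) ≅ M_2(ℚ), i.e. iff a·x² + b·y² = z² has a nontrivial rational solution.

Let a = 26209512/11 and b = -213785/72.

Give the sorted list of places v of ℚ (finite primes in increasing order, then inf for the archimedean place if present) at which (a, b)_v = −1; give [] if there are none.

[2, 5, 17, 23]

(a, b) ≡ (163438, -2530) mod (ℚ^×)²; places V = {2, 3, 5, 7, 11, 13, 17, 19, 23, ∞}.
(a,b)_19: α=1, u≡13; β=0, v≡4 (mod 19); (13|19)=-1, (4|19)=+1; sign (−1)^0·-1^0·+1^1 = +1.
(a,b)_13: α=0, u≡11; β=2, v≡5 (mod 13); (11|13)=-1, (5|13)=-1; sign (−1)^0·-1^2·-1^0 = +1.
(a,b)_5: α=0, u≡2; β=1, v≡4 (mod 5); (2|5)=-1, (4|5)=+1; sign (−1)^0·-1^1·+1^0 = -1.
(a,b)_7: α=2, u≡1; β=0, v≡1 (mod 7); (1|7)=+1, (1|7)=+1; sign (−1)^0·+1^0·+1^2 = +1.
(a,b)_2: α=3, β=-3; u≡7, v≡7 (mod 8); ε(u)ε(v)=1·1, αω(v)=3·0, βω(u)=-3·0; sum ≡ 1  ⇒  -1.
(a,b)_11: α=-1, u≡10; β=1, v≡4 (mod 11); (10|11)=-1, (4|11)=+1; sign (−1)^1·-1^1·+1^-1 = +1.
(a,b)_3: α=2, u≡1; β=-2, v≡2 (mod 3); (1|3)=+1, (2|3)=-1; sign (−1)^0·+1^-2·-1^2 = +1.
(a,b)_17: α=1, u≡16; β=0, v≡6 (mod 17); (16|17)=+1, (6|17)=-1; sign (−1)^0·+1^0·-1^1 = -1.
(a,b)_∞: sgn(163438)=+, sgn(-2530)=−, so +1.
(a,b)_23: α=1, u≡5; β=1, v≡22 (mod 23); (5|23)=-1, (22|23)=-1; sign (−1)^1·-1^1·-1^1 = -1.
Ram(163438, -2530) = {2, 5, 17, 23}; no ℚ_2-point on the conic.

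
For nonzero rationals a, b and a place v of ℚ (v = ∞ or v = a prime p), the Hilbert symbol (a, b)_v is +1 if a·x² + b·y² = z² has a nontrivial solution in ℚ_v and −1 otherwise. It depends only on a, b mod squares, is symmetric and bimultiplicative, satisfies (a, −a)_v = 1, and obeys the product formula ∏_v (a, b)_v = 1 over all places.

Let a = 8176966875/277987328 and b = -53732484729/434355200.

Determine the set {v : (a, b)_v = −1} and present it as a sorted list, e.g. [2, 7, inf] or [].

(a, b) ≡ (1394349, -464783) mod (ℚ^×)²; places V = {2, 3, 5, 7, 11, 19, 29, 31, 37, 47, ∞}.
(a,b)_29: α=1, u≡22; β=1, v≡12 (mod 29); (22|29)=+1, (12|29)=-1; sign (−1)^0·+1^1·-1^1 = -1.
(a,b)_5: α=4, u≡4; β=-2, v≡2 (mod 5); (4|5)=+1, (2|5)=-1; sign (−1)^0·+1^-2·-1^4 = +1.
(a,b)_19: α=-2, u≡15; β=-2, v≡3 (mod 19); (15|19)=-1, (3|19)=-1; sign (−1)^0·-1^-2·-1^-2 = +1.
(a,b)_31: α=1, u≡3; β=1, v≡24 (mod 31); (3|31)=-1, (24|31)=-1; sign (−1)^1·-1^1·-1^1 = -1.
(a,b)_47: α=-1, u≡41; β=-1, v≡42 (mod 47); (41|47)=-1, (42|47)=+1; sign (−1)^1·-1^-1·+1^-1 = +1.
(a,b)_∞: sgn(1394349)=+, sgn(-464783)=−, so +1.
(a,b)_11: α=1, u≡6; β=1, v≡9 (mod 11); (6|11)=-1, (9|11)=+1; sign (−1)^1·-1^1·+1^1 = +1.
(a,b)_7: α=2, u≡6; β=2, v≡3 (mod 7); (6|7)=-1, (3|7)=-1; sign (−1)^0·-1^2·-1^2 = +1.
(a,b)_37: α=0, u≡27; β=2, v≡10 (mod 37); (27|37)=+1, (10|37)=+1; sign (−1)^0·+1^2·+1^0 = +1.
(a,b)_2: α=-14, β=-10; u≡5, v≡1 (mod 8); ε(u)ε(v)=0·0, αω(v)=-14·0, βω(u)=-10·1; sum ≡ 0  ⇒  +1.
(a,b)_3: α=3, u≡2; β=4, v≡1 (mod 3); (2|3)=-1, (1|3)=+1; sign (−1)^0·-1^4·+1^3 = +1.
|Ram(1394349, -464783)| = 2, even; anisotropic at {29, 31}.

[29, 31]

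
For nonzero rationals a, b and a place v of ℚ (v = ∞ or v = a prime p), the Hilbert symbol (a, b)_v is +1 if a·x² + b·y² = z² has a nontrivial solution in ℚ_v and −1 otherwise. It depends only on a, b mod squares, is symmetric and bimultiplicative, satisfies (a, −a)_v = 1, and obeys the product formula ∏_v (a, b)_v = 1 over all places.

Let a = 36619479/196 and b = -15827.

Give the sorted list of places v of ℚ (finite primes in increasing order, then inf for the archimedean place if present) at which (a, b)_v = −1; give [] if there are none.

Mod squares: a ≡ 39, b ≡ -323. Check v ∈ {∞, 2, 3, 7, 13, 17, 19}.
v=3: a=3^3·(≡1), b=3^0·(≡1) mod 3; (1|3)=+1, (1|3)=+1; (−1)^{3·0·1}·(+1)^0·(+1)^3 = +1.
v=19: a=19^2·(≡6), b=19^1·(≡3) mod 19; (6|19)=+1, (3|19)=-1; (−1)^{2·1·9}·(+1)^1·(-1)^2 = +1.
v=2: v_2(a)=-2, v_2(b)=0; units ≡ 7, 5 (mod 8); ε·ε+αω+βω = 1·0+-2·1+0·0 ≡ 0  ⇒  (a,b)_2 = +1.
v=13: a=13^1·(≡4), b=13^0·(≡7) mod 13; (4|13)=+1, (7|13)=-1; (−1)^{1·0·6}·(+1)^0·(-1)^1 = -1.
v=∞: 39 > 0 and -323 < 0  ⇒  (a,b)_∞ = +1.
v=17: a=17^2·(≡3), b=17^1·(≡4) mod 17; (3|17)=-1, (4|17)=+1; (−1)^{2·1·8}·(-1)^1·(+1)^2 = -1.
v=7: a=7^-2·(≡2), b=7^2·(≡6) mod 7; (2|7)=+1, (6|7)=-1; (−1)^{-2·2·3}·(+1)^2·(-1)^-2 = +1.
|Ram(39, -323)| = 2, even; anisotropic at {13, 17}.

[13, 17]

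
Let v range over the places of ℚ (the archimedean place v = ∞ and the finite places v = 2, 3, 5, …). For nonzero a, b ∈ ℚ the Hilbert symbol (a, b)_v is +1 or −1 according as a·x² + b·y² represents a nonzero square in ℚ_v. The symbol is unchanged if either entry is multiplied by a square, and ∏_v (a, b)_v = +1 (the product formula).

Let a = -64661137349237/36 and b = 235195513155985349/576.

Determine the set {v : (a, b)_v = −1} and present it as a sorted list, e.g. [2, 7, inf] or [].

[11, 17]

(a, b) ≡ (-103037, 622421) mod (ℚ^×)²; places V = {2, 3, 11, 13, 17, 19, 29, 41, 47, ∞}.
(a,b)_47: α=2, u≡12; β=3, v≡37 (mod 47); (12|47)=+1, (37|47)=+1; sign (−1)^0·+1^3·+1^2 = +1.
(a,b)_2: α=-2, β=-6; u≡3, v≡5 (mod 8); ε(u)ε(v)=1·0, αω(v)=-2·1, βω(u)=-6·1; sum ≡ 0  ⇒  +1.
(a,b)_11: α=1, u≡1; β=2, v≡7 (mod 11); (1|11)=+1, (7|11)=-1; sign (−1)^0·+1^2·-1^1 = -1.
(a,b)_19: α=1, u≡1; β=1, v≡18 (mod 19); (1|19)=+1, (18|19)=-1; sign (−1)^1·+1^1·-1^1 = +1.
(a,b)_41: α=2, u≡21; β=3, v≡7 (mod 41); (21|41)=+1, (7|41)=-1; sign (−1)^0·+1^3·-1^2 = +1.
(a,b)_∞: sgn(-103037)=−, sgn(622421)=+, so +1.
(a,b)_3: α=-2, u≡1; β=-2, v≡2 (mod 3); (1|3)=+1, (2|3)=-1; sign (−1)^0·+1^-2·-1^-2 = +1.
(a,b)_17: α=1, u≡9; β=1, v≡12 (mod 17); (9|17)=+1, (12|17)=-1; sign (−1)^0·+1^1·-1^1 = -1.
(a,b)_29: α=1, u≡21; β=2, v≡6 (mod 29); (21|29)=-1, (6|29)=+1; sign (−1)^0·-1^2·+1^1 = +1.
(a,b)_13: α=2, u≡10; β=0, v≡8 (mod 13); (10|13)=+1, (8|13)=-1; sign (−1)^0·+1^0·-1^2 = +1.
|Ram(-103037, 622421)| = 2, even; anisotropic at {11, 17}.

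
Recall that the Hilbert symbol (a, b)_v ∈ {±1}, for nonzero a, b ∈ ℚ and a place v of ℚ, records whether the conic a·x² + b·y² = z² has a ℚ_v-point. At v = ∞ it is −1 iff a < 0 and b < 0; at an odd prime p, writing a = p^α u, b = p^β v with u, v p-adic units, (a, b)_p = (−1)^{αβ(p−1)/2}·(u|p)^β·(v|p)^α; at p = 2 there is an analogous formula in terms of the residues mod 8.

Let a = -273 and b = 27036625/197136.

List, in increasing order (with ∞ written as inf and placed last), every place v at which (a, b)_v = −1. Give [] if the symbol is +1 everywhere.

[5, 7, 11, 13]

(a, b) ≡ (-273, 385) mod (ℚ^×)²; places V = {2, 3, 5, 7, 11, 13, 37, 53, ∞}.
(a,b)_13: α=1, u≡5; β=0, v≡11 (mod 13); (5|13)=-1, (11|13)=-1; sign (−1)^0·-1^0·-1^1 = -1.
(a,b)_37: α=0, u≡23; β=-2, v≡13 (mod 37); (23|37)=-1, (13|37)=-1; sign (−1)^0·-1^-2·-1^0 = +1.
(a,b)_5: α=0, u≡2; β=3, v≡3 (mod 5); (2|5)=-1, (3|5)=-1; sign (−1)^0·-1^3·-1^0 = -1.
(a,b)_2: α=0, β=-4; u≡7, v≡1 (mod 8); ε(u)ε(v)=1·0, αω(v)=0·0, βω(u)=-4·0; sum ≡ 0  ⇒  +1.
(a,b)_7: α=1, u≡3; β=1, v≡3 (mod 7); (3|7)=-1, (3|7)=-1; sign (−1)^1·-1^1·-1^1 = -1.
(a,b)_∞: sgn(-273)=−, sgn(385)=+, so +1.
(a,b)_3: α=1, u≡2; β=-2, v≡1 (mod 3); (2|3)=-1, (1|3)=+1; sign (−1)^0·-1^-2·+1^1 = +1.
(a,b)_11: α=0, u≡2; β=1, v≡7 (mod 11); (2|11)=-1, (7|11)=-1; sign (−1)^0·-1^1·-1^0 = -1.
(a,b)_53: α=0, u≡45; β=2, v≡34 (mod 53); (45|53)=-1, (34|53)=-1; sign (−1)^0·-1^2·-1^0 = +1.
(-273, 385 / ℚ) ramifies at {5, 7, 11, 13}: a division algebra.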